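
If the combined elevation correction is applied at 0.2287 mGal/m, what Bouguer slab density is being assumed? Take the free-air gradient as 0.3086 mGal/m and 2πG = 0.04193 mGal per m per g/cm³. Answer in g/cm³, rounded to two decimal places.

0.2287 = 0.3086 − 0.04193 × ρ
ρ = (0.3086 − 0.2287) / 0.04193 = 1.91 g/cm³

1.91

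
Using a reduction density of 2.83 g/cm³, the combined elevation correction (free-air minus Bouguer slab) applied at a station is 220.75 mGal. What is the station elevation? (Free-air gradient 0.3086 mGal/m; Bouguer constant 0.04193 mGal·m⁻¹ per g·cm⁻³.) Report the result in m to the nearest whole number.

Combined gradient = 0.3086 − 0.04193 × 2.83 = 0.1899381 mGal/m
h = 220.75 / 0.1899381 = 1162.22 m

1162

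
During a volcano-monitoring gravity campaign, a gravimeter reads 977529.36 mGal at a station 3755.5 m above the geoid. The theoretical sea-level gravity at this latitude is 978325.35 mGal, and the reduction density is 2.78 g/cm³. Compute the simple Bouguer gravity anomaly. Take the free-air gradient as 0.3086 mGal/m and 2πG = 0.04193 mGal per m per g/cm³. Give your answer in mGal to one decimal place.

-74.8

Free-air correction = 0.3086 × 3755.5 = 1158.95 mGal
Free-air anomaly = 977529.36 − 978325.35 + (1158.95) = 362.96 mGal
Bouguer slab correction = 0.04193 × 2.78 × 3755.5 = 437.76 mGal
Simple Bouguer anomaly = 362.96 − (437.76) = -74.80 mGal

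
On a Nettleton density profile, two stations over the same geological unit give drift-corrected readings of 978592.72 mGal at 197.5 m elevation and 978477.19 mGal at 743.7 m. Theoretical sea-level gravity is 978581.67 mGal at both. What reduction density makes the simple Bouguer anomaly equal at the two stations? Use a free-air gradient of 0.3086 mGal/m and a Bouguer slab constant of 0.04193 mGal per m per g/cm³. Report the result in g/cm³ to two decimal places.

2.32

Δg_obs = 978477.19 − 978592.72 = -115.53 mGal over Δh = 743.7 − 197.5 = 546.2 m
Equal Bouguer anomalies ⇒ Δg_obs + (0.3086 − 0.04193ρ)·Δh = 0
0.3086 − 0.04193ρ = −Δg_obs/Δh = 0.21152
ρ = (0.3086 − 0.21152) / 0.04193 = 2.32 g/cm³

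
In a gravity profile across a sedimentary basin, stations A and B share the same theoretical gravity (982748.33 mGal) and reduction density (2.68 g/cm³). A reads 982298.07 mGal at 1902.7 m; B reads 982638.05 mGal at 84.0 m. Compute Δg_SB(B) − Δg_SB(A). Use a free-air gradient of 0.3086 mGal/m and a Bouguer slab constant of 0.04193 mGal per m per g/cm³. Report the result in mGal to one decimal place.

Δg_SB(A) = 982298.07 − 982748.33 + 0.3086×1902.7 − 0.04193×2.68×1902.7 = -76.90 mGal
Δg_SB(B) = 982638.05 − 982748.33 + 0.3086×84.0 − 0.04193×2.68×84.0 = -93.80 mGal
Difference = -93.80 − (-76.90) = -16.90 mGal

-16.9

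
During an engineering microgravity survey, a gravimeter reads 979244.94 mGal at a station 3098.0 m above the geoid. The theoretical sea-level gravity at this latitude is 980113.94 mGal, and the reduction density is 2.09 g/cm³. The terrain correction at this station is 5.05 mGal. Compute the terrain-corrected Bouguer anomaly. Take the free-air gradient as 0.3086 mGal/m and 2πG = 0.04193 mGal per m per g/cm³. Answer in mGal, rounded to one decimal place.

-179.4

Free-air correction = 0.3086 × 3098.0 = 956.04 mGal
Free-air anomaly = 979244.94 − 980113.94 + (956.04) = 87.04 mGal
Bouguer slab correction = 0.04193 × 2.09 × 3098.0 = 271.49 mGal
Simple Bouguer anomaly = 87.04 − (271.49) = -184.45 mGal
Complete Bouguer anomaly = -184.45 + 5.05 = -179.40 mGal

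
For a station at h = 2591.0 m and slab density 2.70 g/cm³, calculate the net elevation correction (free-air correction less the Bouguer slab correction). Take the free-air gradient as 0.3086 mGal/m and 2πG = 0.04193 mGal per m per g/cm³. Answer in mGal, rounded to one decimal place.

Combined gradient = 0.3086 − 0.04193 × 2.70 = 0.1953890 mGal/m
Combined elevation correction = 0.1953890 × 2591.0 = 506.3 mGal

506.3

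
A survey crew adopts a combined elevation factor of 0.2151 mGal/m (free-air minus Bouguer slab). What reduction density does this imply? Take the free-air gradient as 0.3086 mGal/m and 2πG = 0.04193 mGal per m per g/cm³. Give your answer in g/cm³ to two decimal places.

0.2151 = 0.3086 − 0.04193 × ρ
ρ = (0.3086 − 0.2151) / 0.04193 = 2.23 g/cm³

2.23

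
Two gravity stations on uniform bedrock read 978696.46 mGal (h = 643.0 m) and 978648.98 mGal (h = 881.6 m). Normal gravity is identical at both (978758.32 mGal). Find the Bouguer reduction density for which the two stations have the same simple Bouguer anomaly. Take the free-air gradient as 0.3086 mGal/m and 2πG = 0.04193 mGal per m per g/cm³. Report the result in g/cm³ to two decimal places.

Δg_obs = 978648.98 − 978696.46 = -47.48 mGal over Δh = 881.6 − 643.0 = 238.6 m
Equal Bouguer anomalies ⇒ Δg_obs + (0.3086 − 0.04193ρ)·Δh = 0
0.3086 − 0.04193ρ = −Δg_obs/Δh = 0.19899
ρ = (0.3086 − 0.19899) / 0.04193 = 2.61 g/cm³

2.61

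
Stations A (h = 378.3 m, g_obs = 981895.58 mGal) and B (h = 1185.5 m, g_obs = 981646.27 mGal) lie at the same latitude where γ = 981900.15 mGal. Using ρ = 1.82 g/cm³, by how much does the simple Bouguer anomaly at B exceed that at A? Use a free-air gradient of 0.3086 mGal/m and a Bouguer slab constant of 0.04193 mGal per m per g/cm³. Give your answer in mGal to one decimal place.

Δg_SB(A) = 981895.58 − 981900.15 + 0.3086×378.3 − 0.04193×1.82×378.3 = 83.30 mGal
Δg_SB(B) = 981646.27 − 981900.15 + 0.3086×1185.5 − 0.04193×1.82×1185.5 = 21.50 mGal
Difference = 21.50 − (83.30) = -61.80 mGal

-61.8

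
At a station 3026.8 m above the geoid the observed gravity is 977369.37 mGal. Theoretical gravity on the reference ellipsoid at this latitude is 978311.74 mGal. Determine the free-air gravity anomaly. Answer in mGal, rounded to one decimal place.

-8.3

Free-air correction = 0.3086 × 3026.8 = 934.07 mGal
Free-air anomaly = 977369.37 − 978311.74 + (934.07) = -8.30 mGal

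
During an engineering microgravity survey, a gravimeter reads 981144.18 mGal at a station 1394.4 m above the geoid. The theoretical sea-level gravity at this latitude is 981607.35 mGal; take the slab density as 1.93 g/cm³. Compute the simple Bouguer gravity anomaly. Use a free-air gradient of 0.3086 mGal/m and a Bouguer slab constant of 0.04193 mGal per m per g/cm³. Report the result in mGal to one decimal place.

Free-air correction = 0.3086 × 1394.4 = 430.31 mGal
Free-air anomaly = 981144.18 − 981607.35 + (430.31) = -32.86 mGal
Bouguer slab correction = 0.04193 × 1.93 × 1394.4 = 112.84 mGal
Simple Bouguer anomaly = -32.86 − (112.84) = -145.70 mGal

-145.7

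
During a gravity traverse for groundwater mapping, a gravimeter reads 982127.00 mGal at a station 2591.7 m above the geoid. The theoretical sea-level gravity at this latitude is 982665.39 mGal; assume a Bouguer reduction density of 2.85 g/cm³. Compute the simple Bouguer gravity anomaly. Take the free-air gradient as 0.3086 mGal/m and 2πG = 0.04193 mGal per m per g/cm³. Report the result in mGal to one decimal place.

-48.3

Free-air correction = 0.3086 × 2591.7 = 799.80 mGal
Free-air anomaly = 982127.00 − 982665.39 + (799.80) = 261.41 mGal
Bouguer slab correction = 0.04193 × 2.85 × 2591.7 = 309.71 mGal
Simple Bouguer anomaly = 261.41 − (309.71) = -48.30 mGal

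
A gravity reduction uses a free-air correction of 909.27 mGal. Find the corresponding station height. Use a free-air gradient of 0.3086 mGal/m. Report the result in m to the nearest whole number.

2946

h = 909.27 / 0.3086 = 2946.44 m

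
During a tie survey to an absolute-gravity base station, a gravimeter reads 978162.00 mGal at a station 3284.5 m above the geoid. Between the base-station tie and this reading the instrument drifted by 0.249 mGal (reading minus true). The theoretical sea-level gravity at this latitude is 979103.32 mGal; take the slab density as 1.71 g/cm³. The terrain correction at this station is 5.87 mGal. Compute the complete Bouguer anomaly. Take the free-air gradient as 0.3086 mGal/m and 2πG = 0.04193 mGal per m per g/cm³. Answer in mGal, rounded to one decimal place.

Drift-corrected reading = 978162.00 − (0.249) = 978161.751 mGal
Free-air correction = 0.3086 × 3284.5 = 1013.60 mGal
Free-air anomaly = 978161.751 − 979103.32 + (1013.60) = 72.031 mGal
Bouguer slab correction = 0.04193 × 1.71 × 3284.5 = 235.50 mGal
Simple Bouguer anomaly = 72.031 − (235.50) = -163.469 mGal
Complete Bouguer anomaly = -163.469 + 5.87 = -157.599 mGal

-157.6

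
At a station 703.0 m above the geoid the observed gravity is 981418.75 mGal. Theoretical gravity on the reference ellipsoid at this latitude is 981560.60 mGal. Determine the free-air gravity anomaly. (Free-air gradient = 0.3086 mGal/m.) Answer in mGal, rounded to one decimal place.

75.1

Free-air correction = 0.3086 × 703.0 = 216.95 mGal
Free-air anomaly = 981418.75 − 981560.60 + (216.95) = 75.10 mGal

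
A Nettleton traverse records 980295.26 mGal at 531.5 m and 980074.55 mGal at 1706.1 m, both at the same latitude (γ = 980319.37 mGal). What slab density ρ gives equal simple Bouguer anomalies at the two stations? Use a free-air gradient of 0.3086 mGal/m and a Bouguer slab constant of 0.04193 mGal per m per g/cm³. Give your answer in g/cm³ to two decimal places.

Δg_obs = 980074.55 − 980295.26 = -220.71 mGal over Δh = 1706.1 − 531.5 = 1174.6 m
Equal Bouguer anomalies ⇒ Δg_obs + (0.3086 − 0.04193ρ)·Δh = 0
0.3086 − 0.04193ρ = −Δg_obs/Δh = 0.18790
ρ = (0.3086 − 0.18790) / 0.04193 = 2.88 g/cm³

2.88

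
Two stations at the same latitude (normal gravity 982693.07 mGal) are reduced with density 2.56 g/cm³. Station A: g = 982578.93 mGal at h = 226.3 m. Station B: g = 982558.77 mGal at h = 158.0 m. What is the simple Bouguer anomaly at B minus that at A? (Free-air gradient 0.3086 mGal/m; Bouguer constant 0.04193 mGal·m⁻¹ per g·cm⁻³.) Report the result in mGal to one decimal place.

-33.9

Δg_SB(A) = 982578.93 − 982693.07 + 0.3086×226.3 − 0.04193×2.56×226.3 = -68.60 mGal
Δg_SB(B) = 982558.77 − 982693.07 + 0.3086×158.0 − 0.04193×2.56×158.0 = -102.50 mGal
Difference = -102.50 − (-68.60) = -33.90 mGal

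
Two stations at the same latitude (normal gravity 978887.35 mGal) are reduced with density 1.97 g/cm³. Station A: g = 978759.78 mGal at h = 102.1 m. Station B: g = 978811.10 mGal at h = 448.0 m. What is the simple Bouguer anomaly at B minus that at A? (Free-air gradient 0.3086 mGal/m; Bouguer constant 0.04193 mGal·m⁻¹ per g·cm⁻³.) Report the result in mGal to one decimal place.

Δg_SB(A) = 978759.78 − 978887.35 + 0.3086×102.1 − 0.04193×1.97×102.1 = -104.50 mGal
Δg_SB(B) = 978811.10 − 978887.35 + 0.3086×448.0 − 0.04193×1.97×448.0 = 25.00 mGal
Difference = 25.00 − (-104.50) = 129.50 mGal

129.5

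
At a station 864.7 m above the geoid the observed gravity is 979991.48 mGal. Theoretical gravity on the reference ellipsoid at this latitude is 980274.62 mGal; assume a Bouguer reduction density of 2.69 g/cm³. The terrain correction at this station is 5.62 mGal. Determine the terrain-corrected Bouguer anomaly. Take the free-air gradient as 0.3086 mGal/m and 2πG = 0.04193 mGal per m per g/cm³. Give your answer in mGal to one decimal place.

Free-air correction = 0.3086 × 864.7 = 266.85 mGal
Free-air anomaly = 979991.48 − 980274.62 + (266.85) = -16.29 mGal
Bouguer slab correction = 0.04193 × 2.69 × 864.7 = 97.53 mGal
Simple Bouguer anomaly = -16.29 − (97.53) = -113.82 mGal
Complete Bouguer anomaly = -113.82 + 5.62 = -108.20 mGal

-108.2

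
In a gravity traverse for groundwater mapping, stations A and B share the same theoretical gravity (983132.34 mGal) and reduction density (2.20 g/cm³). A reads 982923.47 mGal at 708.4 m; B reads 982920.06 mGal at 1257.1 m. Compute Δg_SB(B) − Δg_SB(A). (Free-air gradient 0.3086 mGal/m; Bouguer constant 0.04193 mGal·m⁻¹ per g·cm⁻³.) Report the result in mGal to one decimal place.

Δg_SB(A) = 982923.47 − 983132.34 + 0.3086×708.4 − 0.04193×2.20×708.4 = -55.60 mGal
Δg_SB(B) = 982920.06 − 983132.34 + 0.3086×1257.1 − 0.04193×2.20×1257.1 = 59.70 mGal
Difference = 59.70 − (-55.60) = 115.30 mGal

115.3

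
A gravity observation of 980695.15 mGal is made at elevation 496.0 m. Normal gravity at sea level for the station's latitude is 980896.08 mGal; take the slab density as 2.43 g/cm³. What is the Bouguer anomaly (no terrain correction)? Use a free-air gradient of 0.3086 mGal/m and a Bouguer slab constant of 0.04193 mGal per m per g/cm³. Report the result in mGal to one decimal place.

Free-air correction = 0.3086 × 496.0 = 153.07 mGal
Free-air anomaly = 980695.15 − 980896.08 + (153.07) = -47.86 mGal
Bouguer slab correction = 0.04193 × 2.43 × 496.0 = 50.54 mGal
Simple Bouguer anomaly = -47.86 − (50.54) = -98.40 mGal

-98.4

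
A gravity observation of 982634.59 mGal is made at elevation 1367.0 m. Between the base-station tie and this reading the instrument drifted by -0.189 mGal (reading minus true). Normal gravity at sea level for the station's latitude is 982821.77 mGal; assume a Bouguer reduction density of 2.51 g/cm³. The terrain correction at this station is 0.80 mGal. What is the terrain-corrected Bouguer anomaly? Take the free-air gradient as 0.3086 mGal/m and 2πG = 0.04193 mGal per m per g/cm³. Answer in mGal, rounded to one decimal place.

Drift-corrected reading = 982634.59 − (-0.189) = 982634.779 mGal
Free-air correction = 0.3086 × 1367.0 = 421.86 mGal
Free-air anomaly = 982634.779 − 982821.77 + (421.86) = 234.869 mGal
Bouguer slab correction = 0.04193 × 2.51 × 1367.0 = 143.87 mGal
Simple Bouguer anomaly = 234.869 − (143.87) = 90.999 mGal
Complete Bouguer anomaly = 90.999 + 0.80 = 91.799 mGal

91.8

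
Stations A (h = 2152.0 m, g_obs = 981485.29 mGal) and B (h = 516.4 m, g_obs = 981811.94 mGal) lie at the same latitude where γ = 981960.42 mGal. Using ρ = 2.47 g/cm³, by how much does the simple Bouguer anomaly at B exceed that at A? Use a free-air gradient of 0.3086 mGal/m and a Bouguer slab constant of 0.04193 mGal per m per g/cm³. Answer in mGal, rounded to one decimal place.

-8.7

Δg_SB(A) = 981485.29 − 981960.42 + 0.3086×2152.0 − 0.04193×2.47×2152.0 = -33.90 mGal
Δg_SB(B) = 981811.94 − 981960.42 + 0.3086×516.4 − 0.04193×2.47×516.4 = -42.60 mGal
Difference = -42.60 − (-33.90) = -8.70 mGal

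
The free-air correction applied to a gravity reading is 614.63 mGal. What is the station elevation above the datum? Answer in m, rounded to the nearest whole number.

1992

h = 614.63 / 0.3086 = 1991.67 m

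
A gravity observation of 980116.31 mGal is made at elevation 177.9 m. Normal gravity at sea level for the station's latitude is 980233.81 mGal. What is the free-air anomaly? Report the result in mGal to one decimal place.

Free-air correction = 0.3086 × 177.9 = 54.90 mGal
Free-air anomaly = 980116.31 − 980233.81 + (54.90) = -62.60 mGal

-62.6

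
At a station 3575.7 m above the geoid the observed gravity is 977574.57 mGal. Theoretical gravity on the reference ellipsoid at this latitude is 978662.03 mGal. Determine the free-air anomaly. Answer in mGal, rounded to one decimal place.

Free-air correction = 0.3086 × 3575.7 = 1103.46 mGal
Free-air anomaly = 977574.57 − 978662.03 + (1103.46) = 16.00 mGal

16.0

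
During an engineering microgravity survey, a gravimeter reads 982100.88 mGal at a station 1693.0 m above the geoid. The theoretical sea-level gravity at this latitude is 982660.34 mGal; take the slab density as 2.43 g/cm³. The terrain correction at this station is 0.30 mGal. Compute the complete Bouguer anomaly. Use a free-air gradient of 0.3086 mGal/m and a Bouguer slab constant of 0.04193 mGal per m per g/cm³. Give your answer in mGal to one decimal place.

-209.2

Free-air correction = 0.3086 × 1693.0 = 522.46 mGal
Free-air anomaly = 982100.88 − 982660.34 + (522.46) = -37.00 mGal
Bouguer slab correction = 0.04193 × 2.43 × 1693.0 = 172.50 mGal
Simple Bouguer anomaly = -37.00 − (172.50) = -209.50 mGal
Complete Bouguer anomaly = -209.50 + 0.30 = -209.20 mGal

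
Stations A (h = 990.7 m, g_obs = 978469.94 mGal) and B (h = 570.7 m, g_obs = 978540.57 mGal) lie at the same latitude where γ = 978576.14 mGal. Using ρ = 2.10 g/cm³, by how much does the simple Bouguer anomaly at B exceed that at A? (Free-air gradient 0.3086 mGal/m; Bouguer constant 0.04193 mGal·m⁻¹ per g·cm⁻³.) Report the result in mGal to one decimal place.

-22.0

Δg_SB(A) = 978469.94 − 978576.14 + 0.3086×990.7 − 0.04193×2.10×990.7 = 112.30 mGal
Δg_SB(B) = 978540.57 − 978576.14 + 0.3086×570.7 − 0.04193×2.10×570.7 = 90.30 mGal
Difference = 90.30 − (112.30) = -22.00 mGal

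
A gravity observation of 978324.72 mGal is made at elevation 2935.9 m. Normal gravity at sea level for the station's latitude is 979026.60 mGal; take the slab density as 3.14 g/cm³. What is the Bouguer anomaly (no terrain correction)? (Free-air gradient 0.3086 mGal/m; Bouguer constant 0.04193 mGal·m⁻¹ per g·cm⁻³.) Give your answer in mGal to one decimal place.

-182.4

Free-air correction = 0.3086 × 2935.9 = 906.02 mGal
Free-air anomaly = 978324.72 − 979026.60 + (906.02) = 204.14 mGal
Bouguer slab correction = 0.04193 × 3.14 × 2935.9 = 386.54 mGal
Simple Bouguer anomaly = 204.14 − (386.54) = -182.40 mGal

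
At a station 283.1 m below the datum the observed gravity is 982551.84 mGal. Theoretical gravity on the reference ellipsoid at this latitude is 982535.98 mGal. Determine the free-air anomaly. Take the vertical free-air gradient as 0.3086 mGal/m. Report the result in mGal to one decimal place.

-71.5

Free-air correction = 0.3086 × -283.1 = -87.36 mGal
Free-air anomaly = 982551.84 − 982535.98 + (-87.36) = -71.50 mGal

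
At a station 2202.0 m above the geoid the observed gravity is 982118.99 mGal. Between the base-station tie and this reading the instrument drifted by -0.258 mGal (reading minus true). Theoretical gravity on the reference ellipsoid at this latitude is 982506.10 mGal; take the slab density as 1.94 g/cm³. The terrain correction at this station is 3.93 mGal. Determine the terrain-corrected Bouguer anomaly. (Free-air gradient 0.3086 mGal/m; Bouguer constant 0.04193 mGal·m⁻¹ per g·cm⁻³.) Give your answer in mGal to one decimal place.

Drift-corrected reading = 982118.99 − (-0.258) = 982119.248 mGal
Free-air correction = 0.3086 × 2202.0 = 679.54 mGal
Free-air anomaly = 982119.248 − 982506.10 + (679.54) = 292.688 mGal
Bouguer slab correction = 0.04193 × 1.94 × 2202.0 = 179.12 mGal
Simple Bouguer anomaly = 292.688 − (179.12) = 113.568 mGal
Complete Bouguer anomaly = 113.568 + 3.93 = 117.498 mGal

117.5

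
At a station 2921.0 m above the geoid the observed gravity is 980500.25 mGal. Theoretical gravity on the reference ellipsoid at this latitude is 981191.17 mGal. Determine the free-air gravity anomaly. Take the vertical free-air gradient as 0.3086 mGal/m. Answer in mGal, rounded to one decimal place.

Free-air correction = 0.3086 × 2921.0 = 901.42 mGal
Free-air anomaly = 980500.25 − 981191.17 + (901.42) = 210.50 mGal

210.5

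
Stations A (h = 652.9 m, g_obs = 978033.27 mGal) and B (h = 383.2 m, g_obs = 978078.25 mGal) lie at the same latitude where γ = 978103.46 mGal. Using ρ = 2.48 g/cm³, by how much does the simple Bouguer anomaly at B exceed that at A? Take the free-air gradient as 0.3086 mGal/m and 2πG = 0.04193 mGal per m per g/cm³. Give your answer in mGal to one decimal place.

Δg_SB(A) = 978033.27 − 978103.46 + 0.3086×652.9 − 0.04193×2.48×652.9 = 63.40 mGal
Δg_SB(B) = 978078.25 − 978103.46 + 0.3086×383.2 − 0.04193×2.48×383.2 = 53.20 mGal
Difference = 53.20 − (63.40) = -10.20 mGal

-10.2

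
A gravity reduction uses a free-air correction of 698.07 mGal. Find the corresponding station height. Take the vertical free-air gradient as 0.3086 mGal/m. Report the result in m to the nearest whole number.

2262

h = 698.07 / 0.3086 = 2262.05 m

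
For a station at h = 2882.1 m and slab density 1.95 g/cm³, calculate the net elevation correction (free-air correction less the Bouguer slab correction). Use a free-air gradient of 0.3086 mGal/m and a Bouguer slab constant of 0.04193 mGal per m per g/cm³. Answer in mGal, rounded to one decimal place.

653.8

Combined gradient = 0.3086 − 0.04193 × 1.95 = 0.2268365 mGal/m
Combined elevation correction = 0.2268365 × 2882.1 = 653.8 mGal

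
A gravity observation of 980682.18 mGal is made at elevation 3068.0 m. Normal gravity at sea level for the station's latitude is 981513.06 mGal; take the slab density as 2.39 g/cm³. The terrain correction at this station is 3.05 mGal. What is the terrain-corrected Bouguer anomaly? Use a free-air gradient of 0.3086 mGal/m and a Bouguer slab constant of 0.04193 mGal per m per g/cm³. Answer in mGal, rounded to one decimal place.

-188.5

Free-air correction = 0.3086 × 3068.0 = 946.78 mGal
Free-air anomaly = 980682.18 − 981513.06 + (946.78) = 115.90 mGal
Bouguer slab correction = 0.04193 × 2.39 × 3068.0 = 307.45 mGal
Simple Bouguer anomaly = 115.90 − (307.45) = -191.55 mGal
Complete Bouguer anomaly = -191.55 + 3.05 = -188.50 mGal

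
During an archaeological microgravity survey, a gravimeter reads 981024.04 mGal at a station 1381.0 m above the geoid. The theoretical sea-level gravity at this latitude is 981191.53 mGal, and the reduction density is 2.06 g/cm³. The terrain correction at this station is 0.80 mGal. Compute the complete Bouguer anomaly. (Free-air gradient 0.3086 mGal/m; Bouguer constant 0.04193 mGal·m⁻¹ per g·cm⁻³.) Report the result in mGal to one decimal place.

Free-air correction = 0.3086 × 1381.0 = 426.18 mGal
Free-air anomaly = 981024.04 − 981191.53 + (426.18) = 258.69 mGal
Bouguer slab correction = 0.04193 × 2.06 × 1381.0 = 119.28 mGal
Simple Bouguer anomaly = 258.69 − (119.28) = 139.41 mGal
Complete Bouguer anomaly = 139.41 + 0.80 = 140.21 mGal

140.2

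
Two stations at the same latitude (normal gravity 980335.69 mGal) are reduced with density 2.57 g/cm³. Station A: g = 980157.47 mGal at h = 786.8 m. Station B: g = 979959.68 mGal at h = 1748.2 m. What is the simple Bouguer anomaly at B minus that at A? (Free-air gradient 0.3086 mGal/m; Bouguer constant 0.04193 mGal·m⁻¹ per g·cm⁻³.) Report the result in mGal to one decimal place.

-4.7

Δg_SB(A) = 980157.47 − 980335.69 + 0.3086×786.8 − 0.04193×2.57×786.8 = -20.20 mGal
Δg_SB(B) = 979959.68 − 980335.69 + 0.3086×1748.2 − 0.04193×2.57×1748.2 = -24.90 mGal
Difference = -24.90 − (-20.20) = -4.70 mGal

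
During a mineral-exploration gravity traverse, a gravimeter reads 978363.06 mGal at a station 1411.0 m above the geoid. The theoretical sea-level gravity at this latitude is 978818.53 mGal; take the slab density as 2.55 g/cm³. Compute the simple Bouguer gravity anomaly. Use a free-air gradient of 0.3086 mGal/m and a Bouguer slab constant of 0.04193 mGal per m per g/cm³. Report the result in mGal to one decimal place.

Free-air correction = 0.3086 × 1411.0 = 435.43 mGal
Free-air anomaly = 978363.06 − 978818.53 + (435.43) = -20.04 mGal
Bouguer slab correction = 0.04193 × 2.55 × 1411.0 = 150.87 mGal
Simple Bouguer anomaly = -20.04 − (150.87) = -170.91 mGal

-170.9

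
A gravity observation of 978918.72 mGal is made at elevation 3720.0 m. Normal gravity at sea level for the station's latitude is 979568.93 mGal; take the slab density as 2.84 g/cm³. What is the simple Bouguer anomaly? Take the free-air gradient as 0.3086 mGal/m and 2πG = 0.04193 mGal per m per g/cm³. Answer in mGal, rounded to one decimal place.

54.8

Free-air correction = 0.3086 × 3720.0 = 1147.99 mGal
Free-air anomaly = 978918.72 − 979568.93 + (1147.99) = 497.78 mGal
Bouguer slab correction = 0.04193 × 2.84 × 3720.0 = 442.98 mGal
Simple Bouguer anomaly = 497.78 − (442.98) = 54.80 mGal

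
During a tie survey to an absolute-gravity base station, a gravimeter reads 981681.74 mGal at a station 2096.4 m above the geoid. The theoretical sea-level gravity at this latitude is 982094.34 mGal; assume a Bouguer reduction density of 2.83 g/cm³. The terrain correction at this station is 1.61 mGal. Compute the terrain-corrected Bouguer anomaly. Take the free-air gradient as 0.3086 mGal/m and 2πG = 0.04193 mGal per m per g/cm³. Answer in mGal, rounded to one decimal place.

Free-air correction = 0.3086 × 2096.4 = 646.95 mGal
Free-air anomaly = 981681.74 − 982094.34 + (646.95) = 234.35 mGal
Bouguer slab correction = 0.04193 × 2.83 × 2096.4 = 248.76 mGal
Simple Bouguer anomaly = 234.35 − (248.76) = -14.41 mGal
Complete Bouguer anomaly = -14.41 + 1.61 = -12.80 mGal

-12.8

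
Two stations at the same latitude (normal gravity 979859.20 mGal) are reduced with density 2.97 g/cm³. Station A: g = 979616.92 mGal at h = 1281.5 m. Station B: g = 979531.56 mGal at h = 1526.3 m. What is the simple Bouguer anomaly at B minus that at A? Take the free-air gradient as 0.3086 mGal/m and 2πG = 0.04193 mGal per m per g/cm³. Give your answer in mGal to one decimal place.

Δg_SB(A) = 979616.92 − 979859.20 + 0.3086×1281.5 − 0.04193×2.97×1281.5 = -6.40 mGal
Δg_SB(B) = 979531.56 − 979859.20 + 0.3086×1526.3 − 0.04193×2.97×1526.3 = -46.70 mGal
Difference = -46.70 − (-6.40) = -40.30 mGal

-40.3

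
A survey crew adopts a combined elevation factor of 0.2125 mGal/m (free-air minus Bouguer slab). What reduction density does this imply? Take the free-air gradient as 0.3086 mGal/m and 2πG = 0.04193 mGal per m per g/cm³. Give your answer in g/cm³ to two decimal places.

0.2125 = 0.3086 − 0.04193 × ρ
ρ = (0.3086 − 0.2125) / 0.04193 = 2.29 g/cm³

2.29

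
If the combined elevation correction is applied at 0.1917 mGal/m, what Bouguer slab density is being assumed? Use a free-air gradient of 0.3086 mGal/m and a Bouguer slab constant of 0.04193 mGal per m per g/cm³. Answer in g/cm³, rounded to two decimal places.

2.79

0.1917 = 0.3086 − 0.04193 × ρ
ρ = (0.3086 − 0.1917) / 0.04193 = 2.79 g/cm³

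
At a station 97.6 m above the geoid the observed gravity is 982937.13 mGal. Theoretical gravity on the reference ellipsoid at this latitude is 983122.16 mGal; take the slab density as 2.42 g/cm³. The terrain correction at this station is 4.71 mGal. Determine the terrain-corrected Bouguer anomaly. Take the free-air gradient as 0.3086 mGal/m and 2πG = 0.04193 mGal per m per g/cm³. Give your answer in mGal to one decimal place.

-160.1

Free-air correction = 0.3086 × 97.6 = 30.12 mGal
Free-air anomaly = 982937.13 − 983122.16 + (30.12) = -154.91 mGal
Bouguer slab correction = 0.04193 × 2.42 × 97.6 = 9.90 mGal
Simple Bouguer anomaly = -154.91 − (9.90) = -164.81 mGal
Complete Bouguer anomaly = -164.81 + 4.71 = -160.10 mGal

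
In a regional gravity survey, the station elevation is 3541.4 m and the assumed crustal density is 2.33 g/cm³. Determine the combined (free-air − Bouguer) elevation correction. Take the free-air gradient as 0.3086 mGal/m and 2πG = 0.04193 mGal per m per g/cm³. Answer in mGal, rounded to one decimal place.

746.9

Combined gradient = 0.3086 − 0.04193 × 2.33 = 0.2109031 mGal/m
Combined elevation correction = 0.2109031 × 3541.4 = 746.9 mGal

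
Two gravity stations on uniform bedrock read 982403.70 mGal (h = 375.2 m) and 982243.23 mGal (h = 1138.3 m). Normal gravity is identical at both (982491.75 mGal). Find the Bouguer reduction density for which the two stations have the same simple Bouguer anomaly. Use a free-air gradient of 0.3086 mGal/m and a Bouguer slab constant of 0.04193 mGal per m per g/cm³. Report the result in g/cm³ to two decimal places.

2.34

Δg_obs = 982243.23 − 982403.70 = -160.47 mGal over Δh = 1138.3 − 375.2 = 763.1 m
Equal Bouguer anomalies ⇒ Δg_obs + (0.3086 − 0.04193ρ)·Δh = 0
0.3086 − 0.04193ρ = −Δg_obs/Δh = 0.21029
ρ = (0.3086 − 0.21029) / 0.04193 = 2.34 g/cm³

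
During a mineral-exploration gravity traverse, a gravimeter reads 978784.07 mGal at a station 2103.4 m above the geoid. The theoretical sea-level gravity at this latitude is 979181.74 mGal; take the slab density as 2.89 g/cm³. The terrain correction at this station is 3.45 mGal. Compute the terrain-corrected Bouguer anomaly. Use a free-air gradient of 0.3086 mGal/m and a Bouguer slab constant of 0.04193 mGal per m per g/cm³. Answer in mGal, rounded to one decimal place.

0.0

Free-air correction = 0.3086 × 2103.4 = 649.11 mGal
Free-air anomaly = 978784.07 − 979181.74 + (649.11) = 251.44 mGal
Bouguer slab correction = 0.04193 × 2.89 × 2103.4 = 254.89 mGal
Simple Bouguer anomaly = 251.44 − (254.89) = -3.45 mGal
Complete Bouguer anomaly = -3.45 + 3.45 = 0.00 mGal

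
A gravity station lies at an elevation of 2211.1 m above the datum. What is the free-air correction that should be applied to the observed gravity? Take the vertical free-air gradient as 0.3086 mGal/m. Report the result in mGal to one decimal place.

Free-air correction = 0.3086 × 2211.1 = 682.3 mGal

682.3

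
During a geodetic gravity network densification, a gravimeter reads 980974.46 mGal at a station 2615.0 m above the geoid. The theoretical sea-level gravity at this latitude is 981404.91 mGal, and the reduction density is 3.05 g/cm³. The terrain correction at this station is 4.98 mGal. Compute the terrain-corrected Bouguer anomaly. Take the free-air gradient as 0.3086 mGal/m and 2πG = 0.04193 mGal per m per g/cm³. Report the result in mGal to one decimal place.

Free-air correction = 0.3086 × 2615.0 = 806.99 mGal
Free-air anomaly = 980974.46 − 981404.91 + (806.99) = 376.54 mGal
Bouguer slab correction = 0.04193 × 3.05 × 2615.0 = 334.42 mGal
Simple Bouguer anomaly = 376.54 − (334.42) = 42.12 mGal
Complete Bouguer anomaly = 42.12 + 4.98 = 47.10 mGal

47.1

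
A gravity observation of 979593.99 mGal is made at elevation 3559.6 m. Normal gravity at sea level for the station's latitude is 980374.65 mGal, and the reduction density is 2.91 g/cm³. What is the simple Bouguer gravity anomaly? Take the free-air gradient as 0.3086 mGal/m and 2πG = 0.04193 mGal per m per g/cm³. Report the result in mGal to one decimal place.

Free-air correction = 0.3086 × 3559.6 = 1098.49 mGal
Free-air anomaly = 979593.99 − 980374.65 + (1098.49) = 317.83 mGal
Bouguer slab correction = 0.04193 × 2.91 × 3559.6 = 434.33 mGal
Simple Bouguer anomaly = 317.83 − (434.33) = -116.50 mGal

-116.5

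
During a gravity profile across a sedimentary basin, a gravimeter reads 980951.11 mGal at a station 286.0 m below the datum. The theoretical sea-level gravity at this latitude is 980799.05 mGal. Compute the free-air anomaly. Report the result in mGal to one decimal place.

Free-air correction = 0.3086 × -286.0 = -88.26 mGal
Free-air anomaly = 980951.11 − 980799.05 + (-88.26) = 63.80 mGal

63.8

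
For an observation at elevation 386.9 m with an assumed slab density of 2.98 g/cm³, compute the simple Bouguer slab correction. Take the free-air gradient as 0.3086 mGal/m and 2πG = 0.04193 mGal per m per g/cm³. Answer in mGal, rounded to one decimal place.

Bouguer slab correction = 0.04193 × 2.98 × 386.9 = 48.3 mGal

48.3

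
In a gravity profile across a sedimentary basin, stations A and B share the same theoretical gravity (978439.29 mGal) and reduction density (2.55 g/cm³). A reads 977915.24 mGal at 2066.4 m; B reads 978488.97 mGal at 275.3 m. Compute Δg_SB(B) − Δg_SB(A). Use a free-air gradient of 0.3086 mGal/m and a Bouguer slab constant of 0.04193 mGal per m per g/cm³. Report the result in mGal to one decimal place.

212.5

Δg_SB(A) = 977915.24 − 978439.29 + 0.3086×2066.4 − 0.04193×2.55×2066.4 = -107.30 mGal
Δg_SB(B) = 978488.97 − 978439.29 + 0.3086×275.3 − 0.04193×2.55×275.3 = 105.20 mGal
Difference = 105.20 − (-107.30) = 212.50 mGal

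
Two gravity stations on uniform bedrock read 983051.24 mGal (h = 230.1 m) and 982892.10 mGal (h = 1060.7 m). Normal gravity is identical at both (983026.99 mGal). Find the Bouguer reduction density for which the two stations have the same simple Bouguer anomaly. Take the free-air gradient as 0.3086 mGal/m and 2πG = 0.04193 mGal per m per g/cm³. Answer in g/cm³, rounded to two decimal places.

2.79

Δg_obs = 982892.10 − 983051.24 = -159.14 mGal over Δh = 1060.7 − 230.1 = 830.6 m
Equal Bouguer anomalies ⇒ Δg_obs + (0.3086 − 0.04193ρ)·Δh = 0
0.3086 − 0.04193ρ = −Δg_obs/Δh = 0.19160
ρ = (0.3086 − 0.19160) / 0.04193 = 2.79 g/cm³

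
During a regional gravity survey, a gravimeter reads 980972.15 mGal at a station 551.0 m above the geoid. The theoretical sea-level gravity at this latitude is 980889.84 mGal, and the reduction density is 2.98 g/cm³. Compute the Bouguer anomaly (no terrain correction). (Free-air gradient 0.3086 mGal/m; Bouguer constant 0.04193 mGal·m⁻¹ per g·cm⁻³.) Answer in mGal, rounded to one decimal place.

Free-air correction = 0.3086 × 551.0 = 170.04 mGal
Free-air anomaly = 980972.15 − 980889.84 + (170.04) = 252.35 mGal
Bouguer slab correction = 0.04193 × 2.98 × 551.0 = 68.85 mGal
Simple Bouguer anomaly = 252.35 − (68.85) = 183.50 mGal

183.5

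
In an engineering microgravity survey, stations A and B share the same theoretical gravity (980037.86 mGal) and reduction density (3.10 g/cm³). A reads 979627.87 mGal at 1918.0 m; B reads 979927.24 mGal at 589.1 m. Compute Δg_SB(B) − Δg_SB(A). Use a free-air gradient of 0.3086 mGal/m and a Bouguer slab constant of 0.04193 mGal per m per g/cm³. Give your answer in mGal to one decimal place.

62.0

Δg_SB(A) = 979627.87 − 980037.86 + 0.3086×1918.0 − 0.04193×3.10×1918.0 = -67.40 mGal
Δg_SB(B) = 979927.24 − 980037.86 + 0.3086×589.1 − 0.04193×3.10×589.1 = -5.40 mGal
Difference = -5.40 − (-67.40) = 62.00 mGal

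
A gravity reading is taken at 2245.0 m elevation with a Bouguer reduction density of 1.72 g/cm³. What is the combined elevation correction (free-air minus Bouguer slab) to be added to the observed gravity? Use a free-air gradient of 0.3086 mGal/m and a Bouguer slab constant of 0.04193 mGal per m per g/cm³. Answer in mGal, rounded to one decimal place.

Combined gradient = 0.3086 − 0.04193 × 1.72 = 0.2364804 mGal/m
Combined elevation correction = 0.2364804 × 2245.0 = 530.9 mGal

530.9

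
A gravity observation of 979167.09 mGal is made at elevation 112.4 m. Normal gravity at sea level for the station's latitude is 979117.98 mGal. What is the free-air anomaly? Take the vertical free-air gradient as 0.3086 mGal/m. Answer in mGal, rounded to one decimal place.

Free-air correction = 0.3086 × 112.4 = 34.69 mGal
Free-air anomaly = 979167.09 − 979117.98 + (34.69) = 83.80 mGal

83.8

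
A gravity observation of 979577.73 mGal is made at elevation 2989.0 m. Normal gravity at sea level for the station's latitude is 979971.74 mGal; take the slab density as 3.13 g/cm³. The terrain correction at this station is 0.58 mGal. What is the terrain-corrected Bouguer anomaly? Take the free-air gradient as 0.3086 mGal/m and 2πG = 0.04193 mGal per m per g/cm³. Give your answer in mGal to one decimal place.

Free-air correction = 0.3086 × 2989.0 = 922.41 mGal
Free-air anomaly = 979577.73 − 979971.74 + (922.41) = 528.40 mGal
Bouguer slab correction = 0.04193 × 3.13 × 2989.0 = 392.28 mGal
Simple Bouguer anomaly = 528.40 − (392.28) = 136.12 mGal
Complete Bouguer anomaly = 136.12 + 0.58 = 136.70 mGal

136.7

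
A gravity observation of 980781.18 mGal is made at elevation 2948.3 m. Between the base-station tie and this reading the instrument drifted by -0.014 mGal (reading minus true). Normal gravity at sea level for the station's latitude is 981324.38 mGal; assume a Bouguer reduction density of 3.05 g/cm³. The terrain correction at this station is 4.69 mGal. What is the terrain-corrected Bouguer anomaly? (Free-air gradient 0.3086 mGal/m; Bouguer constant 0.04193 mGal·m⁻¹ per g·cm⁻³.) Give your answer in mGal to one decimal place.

Drift-corrected reading = 980781.18 − (-0.014) = 980781.194 mGal
Free-air correction = 0.3086 × 2948.3 = 909.85 mGal
Free-air anomaly = 980781.194 − 981324.38 + (909.85) = 366.664 mGal
Bouguer slab correction = 0.04193 × 3.05 × 2948.3 = 377.05 mGal
Simple Bouguer anomaly = 366.664 − (377.05) = -10.386 mGal
Complete Bouguer anomaly = -10.386 + 4.69 = -5.696 mGal

-5.7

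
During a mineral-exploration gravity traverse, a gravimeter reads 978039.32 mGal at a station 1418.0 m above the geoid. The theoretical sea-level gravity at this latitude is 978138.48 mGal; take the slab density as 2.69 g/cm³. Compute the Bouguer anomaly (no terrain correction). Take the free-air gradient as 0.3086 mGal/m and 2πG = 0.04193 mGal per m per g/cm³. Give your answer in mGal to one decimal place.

178.5

Free-air correction = 0.3086 × 1418.0 = 437.59 mGal
Free-air anomaly = 978039.32 − 978138.48 + (437.59) = 338.43 mGal
Bouguer slab correction = 0.04193 × 2.69 × 1418.0 = 159.94 mGal
Simple Bouguer anomaly = 338.43 − (159.94) = 178.49 mGal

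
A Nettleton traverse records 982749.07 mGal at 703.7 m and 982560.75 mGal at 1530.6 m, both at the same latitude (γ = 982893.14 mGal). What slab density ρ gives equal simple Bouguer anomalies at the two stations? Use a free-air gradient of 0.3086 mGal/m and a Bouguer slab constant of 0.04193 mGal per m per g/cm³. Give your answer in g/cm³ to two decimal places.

Δg_obs = 982560.75 − 982749.07 = -188.32 mGal over Δh = 1530.6 − 703.7 = 826.9 m
Equal Bouguer anomalies ⇒ Δg_obs + (0.3086 − 0.04193ρ)·Δh = 0
0.3086 − 0.04193ρ = −Δg_obs/Δh = 0.22774
ρ = (0.3086 − 0.22774) / 0.04193 = 1.93 g/cm³

1.93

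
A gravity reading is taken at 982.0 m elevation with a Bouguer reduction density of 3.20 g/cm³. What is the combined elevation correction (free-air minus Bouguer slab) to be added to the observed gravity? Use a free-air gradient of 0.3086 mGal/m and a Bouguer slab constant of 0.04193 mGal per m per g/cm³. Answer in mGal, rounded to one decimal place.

171.3

Combined gradient = 0.3086 − 0.04193 × 3.20 = 0.1744240 mGal/m
Combined elevation correction = 0.1744240 × 982.0 = 171.3 mGal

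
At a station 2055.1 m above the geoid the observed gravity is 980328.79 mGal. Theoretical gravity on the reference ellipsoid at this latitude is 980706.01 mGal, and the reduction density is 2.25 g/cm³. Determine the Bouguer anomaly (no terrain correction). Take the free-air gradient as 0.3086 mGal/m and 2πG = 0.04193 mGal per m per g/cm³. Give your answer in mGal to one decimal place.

63.1

Free-air correction = 0.3086 × 2055.1 = 634.20 mGal
Free-air anomaly = 980328.79 − 980706.01 + (634.20) = 256.98 mGal
Bouguer slab correction = 0.04193 × 2.25 × 2055.1 = 193.88 mGal
Simple Bouguer anomaly = 256.98 − (193.88) = 63.10 mGal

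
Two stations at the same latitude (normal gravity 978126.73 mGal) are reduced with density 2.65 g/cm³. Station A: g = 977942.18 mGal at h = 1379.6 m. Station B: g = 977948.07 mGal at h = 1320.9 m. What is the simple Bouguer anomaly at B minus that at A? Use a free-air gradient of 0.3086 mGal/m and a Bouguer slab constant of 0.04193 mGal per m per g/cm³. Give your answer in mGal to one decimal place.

-5.7

Δg_SB(A) = 977942.18 − 978126.73 + 0.3086×1379.6 − 0.04193×2.65×1379.6 = 87.90 mGal
Δg_SB(B) = 977948.07 − 978126.73 + 0.3086×1320.9 − 0.04193×2.65×1320.9 = 82.20 mGal
Difference = 82.20 − (87.90) = -5.70 mGal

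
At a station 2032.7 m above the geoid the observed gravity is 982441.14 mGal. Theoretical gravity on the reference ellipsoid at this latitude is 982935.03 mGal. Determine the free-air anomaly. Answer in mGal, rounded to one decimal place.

Free-air correction = 0.3086 × 2032.7 = 627.29 mGal
Free-air anomaly = 982441.14 − 982935.03 + (627.29) = 133.40 mGal

133.4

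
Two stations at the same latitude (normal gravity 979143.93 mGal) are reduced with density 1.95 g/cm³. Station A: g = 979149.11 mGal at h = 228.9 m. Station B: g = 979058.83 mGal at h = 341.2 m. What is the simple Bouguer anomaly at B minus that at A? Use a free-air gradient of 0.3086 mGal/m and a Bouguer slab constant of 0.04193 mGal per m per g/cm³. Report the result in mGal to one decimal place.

Δg_SB(A) = 979149.11 − 979143.93 + 0.3086×228.9 − 0.04193×1.95×228.9 = 57.10 mGal
Δg_SB(B) = 979058.83 − 979143.93 + 0.3086×341.2 − 0.04193×1.95×341.2 = -7.70 mGal
Difference = -7.70 − (57.10) = -64.80 mGal

-64.8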